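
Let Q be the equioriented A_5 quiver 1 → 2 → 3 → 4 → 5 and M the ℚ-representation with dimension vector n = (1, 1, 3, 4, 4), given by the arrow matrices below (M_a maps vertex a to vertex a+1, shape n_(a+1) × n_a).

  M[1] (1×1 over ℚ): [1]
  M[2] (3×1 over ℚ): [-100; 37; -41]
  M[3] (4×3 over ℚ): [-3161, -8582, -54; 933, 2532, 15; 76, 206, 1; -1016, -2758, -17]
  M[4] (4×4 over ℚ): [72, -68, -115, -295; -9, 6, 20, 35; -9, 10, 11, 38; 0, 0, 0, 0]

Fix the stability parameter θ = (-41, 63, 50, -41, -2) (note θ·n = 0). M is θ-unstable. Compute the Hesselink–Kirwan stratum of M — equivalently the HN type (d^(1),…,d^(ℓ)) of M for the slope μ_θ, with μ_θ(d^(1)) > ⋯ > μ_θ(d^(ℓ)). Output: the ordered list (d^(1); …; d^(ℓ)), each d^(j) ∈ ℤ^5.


Via rank(M_{q-1}∘⋯∘M_p): M ≅ I[1,5], I[3,3], I[3,4], I[4,4], I[4,5], I[5,5]^2.
μ_θ-semistable layers: μ^(1)=50; μ^(2)=35/2; μ^(3)=9/2; μ^(4)=-2; μ^(5)=-41

((0, 0, 1, 0, 0); (0, 1, 1, 1, 1); (0, 0, 1, 1, 0); (0, 0, 0, 0, 3); (1, 0, 0, 2, 0))


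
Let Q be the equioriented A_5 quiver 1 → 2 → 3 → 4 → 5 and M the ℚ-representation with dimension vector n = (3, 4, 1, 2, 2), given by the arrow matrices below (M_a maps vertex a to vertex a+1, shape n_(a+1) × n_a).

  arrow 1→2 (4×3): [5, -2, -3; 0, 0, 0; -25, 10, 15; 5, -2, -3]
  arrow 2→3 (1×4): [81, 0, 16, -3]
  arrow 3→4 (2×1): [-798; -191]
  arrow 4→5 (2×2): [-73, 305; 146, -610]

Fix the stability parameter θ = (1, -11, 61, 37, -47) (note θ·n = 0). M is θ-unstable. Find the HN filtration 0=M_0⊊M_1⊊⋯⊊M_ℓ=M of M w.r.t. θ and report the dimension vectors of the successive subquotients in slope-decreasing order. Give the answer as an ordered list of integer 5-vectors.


Interval decomposition of M: I[1,1]^2, I[1,5], I[2,2]^3, I[4,4], I[5,5].
HN type (ℓ=6): μ^(1)=37; μ^(2)=17; μ^(3)=1; μ^(4)=-5; μ^(5)=-11; μ^(6)=-47

((0, 0, 0, 1, 0); (0, 0, 1, 1, 1); (2, 0, 0, 0, 0); (1, 1, 0, 0, 0); (0, 3, 0, 0, 0); (0, 0, 0, 0, 1))


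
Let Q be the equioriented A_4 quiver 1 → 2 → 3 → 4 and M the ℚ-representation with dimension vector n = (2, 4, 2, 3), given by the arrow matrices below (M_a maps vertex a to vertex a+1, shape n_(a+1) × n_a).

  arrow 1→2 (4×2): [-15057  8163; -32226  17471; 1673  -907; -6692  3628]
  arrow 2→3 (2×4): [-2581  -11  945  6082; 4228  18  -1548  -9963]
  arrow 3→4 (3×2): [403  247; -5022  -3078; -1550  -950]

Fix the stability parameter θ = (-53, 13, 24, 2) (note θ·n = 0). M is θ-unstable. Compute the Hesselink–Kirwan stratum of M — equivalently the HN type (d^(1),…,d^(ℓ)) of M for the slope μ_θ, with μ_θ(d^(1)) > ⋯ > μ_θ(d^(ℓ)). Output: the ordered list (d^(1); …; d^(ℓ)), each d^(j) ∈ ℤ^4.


Via rank(M_{q-1}∘⋯∘M_p): M ≅ I[1,2], I[1,4], I[2,2], I[2,3], I[4,4]^2.
μ_θ-semistable layers: μ^(1)=24; μ^(2)=13; μ^(3)=2; μ^(4)=-53

((0, 0, 1, 0); (0, 4, 1, 1); (0, 0, 0, 2); (2, 0, 0, 0))


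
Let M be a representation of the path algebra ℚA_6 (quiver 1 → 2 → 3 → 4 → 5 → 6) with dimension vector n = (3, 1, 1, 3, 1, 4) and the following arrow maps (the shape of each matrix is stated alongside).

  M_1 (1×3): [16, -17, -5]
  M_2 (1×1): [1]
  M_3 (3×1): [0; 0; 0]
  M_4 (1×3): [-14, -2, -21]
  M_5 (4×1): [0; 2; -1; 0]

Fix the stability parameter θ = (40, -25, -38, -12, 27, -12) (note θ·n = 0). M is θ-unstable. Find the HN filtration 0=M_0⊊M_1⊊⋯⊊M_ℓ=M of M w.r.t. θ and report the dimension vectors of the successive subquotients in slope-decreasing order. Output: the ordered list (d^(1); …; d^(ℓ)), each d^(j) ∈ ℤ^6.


Via rank(M_{q-1}∘⋯∘M_p): M ≅ I[1,1]^2, I[1,3], I[4,4]^2, I[4,6], I[6,6]^3.
μ_θ-semistable layers: μ^(1)=40; μ^(2)=15/2; μ^(3)=-23/3; μ^(4)=-12

((2, 0, 0, 0, 0, 0); (0, 0, 0, 0, 1, 1); (1, 1, 1, 0, 0, 0); (0, 0, 0, 3, 0, 3))


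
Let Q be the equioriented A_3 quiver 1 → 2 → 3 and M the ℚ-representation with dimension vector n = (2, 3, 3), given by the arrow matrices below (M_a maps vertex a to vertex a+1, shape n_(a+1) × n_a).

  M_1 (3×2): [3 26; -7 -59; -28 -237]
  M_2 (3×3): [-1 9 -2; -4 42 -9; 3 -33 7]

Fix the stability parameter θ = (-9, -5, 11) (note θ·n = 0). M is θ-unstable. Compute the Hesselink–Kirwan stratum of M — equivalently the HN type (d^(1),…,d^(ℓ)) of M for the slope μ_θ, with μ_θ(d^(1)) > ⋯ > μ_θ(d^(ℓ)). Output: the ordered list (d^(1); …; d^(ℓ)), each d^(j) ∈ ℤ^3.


Via rank(M_{q-1}∘⋯∘M_p): M ≅ I[1,3]^2, I[2,2], I[3,3].
μ_θ-semistable layers: μ^(1)=11; μ^(2)=-5; μ^(3)=-9

((0, 0, 3); (0, 3, 0); (2, 0, 0))


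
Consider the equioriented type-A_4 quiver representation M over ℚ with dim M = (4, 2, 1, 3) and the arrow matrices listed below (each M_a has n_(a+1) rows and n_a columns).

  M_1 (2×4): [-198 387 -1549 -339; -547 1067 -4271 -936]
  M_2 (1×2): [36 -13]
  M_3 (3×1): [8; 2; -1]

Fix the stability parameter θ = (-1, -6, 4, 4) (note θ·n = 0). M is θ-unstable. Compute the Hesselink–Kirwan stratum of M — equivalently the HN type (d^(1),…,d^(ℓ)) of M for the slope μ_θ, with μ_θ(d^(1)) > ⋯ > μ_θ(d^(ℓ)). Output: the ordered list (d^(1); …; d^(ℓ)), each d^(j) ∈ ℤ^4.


Interval decomposition of M: I[1,1]^2, I[1,2], I[1,4], I[4,4]^2.
HN type (ℓ=3): μ^(1)=4; μ^(2)=-1; μ^(3)=-7/2

((0, 0, 1, 3); (2, 0, 0, 0); (2, 2, 0, 0))


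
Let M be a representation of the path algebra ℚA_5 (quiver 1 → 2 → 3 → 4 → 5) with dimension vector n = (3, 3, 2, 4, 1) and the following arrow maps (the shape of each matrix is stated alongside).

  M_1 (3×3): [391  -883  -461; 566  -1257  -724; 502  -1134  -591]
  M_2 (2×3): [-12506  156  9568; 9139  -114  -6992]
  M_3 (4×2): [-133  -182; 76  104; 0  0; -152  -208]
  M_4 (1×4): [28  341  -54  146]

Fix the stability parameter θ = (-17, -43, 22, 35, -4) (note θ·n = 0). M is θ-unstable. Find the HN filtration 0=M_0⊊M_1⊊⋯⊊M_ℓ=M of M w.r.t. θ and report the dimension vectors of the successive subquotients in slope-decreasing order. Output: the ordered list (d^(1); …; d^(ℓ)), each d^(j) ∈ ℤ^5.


Barcode: M ≅ I[1,2]^2, I[1,3], I[3,4], I[4,4]^2, I[4,5]. HN layers by μ_θ (4 steps, strictly decreasing):
  μ^(1)=35; μ^(2)=22; μ^(3)=31/2; μ^(4)=-30

((0, 0, 0, 3, 0); (0, 0, 2, 0, 0); (0, 0, 0, 1, 1); (3, 3, 0, 0, 0))


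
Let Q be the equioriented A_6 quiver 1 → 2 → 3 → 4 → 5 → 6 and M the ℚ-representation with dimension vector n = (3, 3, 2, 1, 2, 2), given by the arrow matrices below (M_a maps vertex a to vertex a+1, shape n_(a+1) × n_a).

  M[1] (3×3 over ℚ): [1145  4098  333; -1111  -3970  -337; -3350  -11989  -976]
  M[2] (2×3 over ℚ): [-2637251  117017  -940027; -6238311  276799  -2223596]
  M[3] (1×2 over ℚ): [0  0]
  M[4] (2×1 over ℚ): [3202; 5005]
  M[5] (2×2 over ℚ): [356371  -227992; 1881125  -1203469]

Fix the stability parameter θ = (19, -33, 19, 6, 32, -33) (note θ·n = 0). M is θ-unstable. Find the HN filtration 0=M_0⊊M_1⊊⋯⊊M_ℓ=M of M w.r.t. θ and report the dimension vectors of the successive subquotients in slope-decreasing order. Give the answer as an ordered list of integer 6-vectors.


Barcode: M ≅ I[1,2], I[1,3]^2, I[4,6], I[5,6]. HN layers by μ_θ (4 steps, strictly decreasing):
  μ^(1)=19; μ^(2)=5/3; μ^(3)=-1/2; μ^(4)=-7

((0, 0, 2, 0, 0, 0); (0, 0, 0, 1, 1, 1); (0, 0, 0, 0, 1, 1); (3, 3, 0, 0, 0, 0))


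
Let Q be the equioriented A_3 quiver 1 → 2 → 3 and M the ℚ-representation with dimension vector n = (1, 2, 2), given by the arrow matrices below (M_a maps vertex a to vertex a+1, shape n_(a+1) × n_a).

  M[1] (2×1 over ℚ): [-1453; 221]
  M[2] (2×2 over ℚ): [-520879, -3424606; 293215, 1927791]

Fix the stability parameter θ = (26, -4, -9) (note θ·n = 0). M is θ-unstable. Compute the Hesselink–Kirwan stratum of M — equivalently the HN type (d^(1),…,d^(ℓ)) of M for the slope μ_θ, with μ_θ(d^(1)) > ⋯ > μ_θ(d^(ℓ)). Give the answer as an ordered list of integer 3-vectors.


Via rank(M_{q-1}∘⋯∘M_p): M ≅ I[1,3], I[2,3].
μ_θ-semistable layers: μ^(1)=13/3; μ^(2)=-13/2

((1, 1, 1); (0, 1, 1))


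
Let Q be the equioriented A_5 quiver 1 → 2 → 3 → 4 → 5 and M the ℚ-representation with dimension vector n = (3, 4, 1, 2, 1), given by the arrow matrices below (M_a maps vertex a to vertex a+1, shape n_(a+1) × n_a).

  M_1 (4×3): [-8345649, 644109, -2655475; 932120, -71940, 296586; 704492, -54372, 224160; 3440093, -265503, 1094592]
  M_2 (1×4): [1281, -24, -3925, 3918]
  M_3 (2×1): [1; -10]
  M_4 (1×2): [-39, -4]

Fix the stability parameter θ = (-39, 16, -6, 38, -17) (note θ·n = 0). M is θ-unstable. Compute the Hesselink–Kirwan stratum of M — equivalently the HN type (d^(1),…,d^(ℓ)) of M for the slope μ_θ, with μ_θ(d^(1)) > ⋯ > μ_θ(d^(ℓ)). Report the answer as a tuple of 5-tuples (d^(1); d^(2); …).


Barcode: M ≅ I[1,1], I[1,2], I[1,5], I[2,2]^2, I[4,4]. HN layers by μ_θ (5 steps, strictly decreasing):
  μ^(1)=38; μ^(2)=16; μ^(3)=21/2; μ^(4)=5; μ^(5)=-39

((0, 0, 0, 1, 0); (0, 3, 0, 0, 0); (0, 0, 0, 1, 1); (0, 1, 1, 0, 0); (3, 0, 0, 0, 0))


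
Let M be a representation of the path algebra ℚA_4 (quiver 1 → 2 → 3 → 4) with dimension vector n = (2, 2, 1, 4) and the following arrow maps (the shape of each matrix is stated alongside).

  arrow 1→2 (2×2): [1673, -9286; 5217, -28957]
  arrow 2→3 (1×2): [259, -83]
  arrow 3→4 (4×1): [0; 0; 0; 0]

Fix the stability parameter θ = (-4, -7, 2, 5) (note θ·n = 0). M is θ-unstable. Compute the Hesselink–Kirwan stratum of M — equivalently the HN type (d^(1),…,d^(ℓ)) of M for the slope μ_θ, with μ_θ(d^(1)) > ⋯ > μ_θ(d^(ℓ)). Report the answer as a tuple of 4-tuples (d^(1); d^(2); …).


Interval decomposition of M: I[1,2], I[1,3], I[4,4]^4.
HN type (ℓ=3): μ^(1)=5; μ^(2)=2; μ^(3)=-11/2

((0, 0, 0, 4); (0, 0, 1, 0); (2, 2, 0, 0))


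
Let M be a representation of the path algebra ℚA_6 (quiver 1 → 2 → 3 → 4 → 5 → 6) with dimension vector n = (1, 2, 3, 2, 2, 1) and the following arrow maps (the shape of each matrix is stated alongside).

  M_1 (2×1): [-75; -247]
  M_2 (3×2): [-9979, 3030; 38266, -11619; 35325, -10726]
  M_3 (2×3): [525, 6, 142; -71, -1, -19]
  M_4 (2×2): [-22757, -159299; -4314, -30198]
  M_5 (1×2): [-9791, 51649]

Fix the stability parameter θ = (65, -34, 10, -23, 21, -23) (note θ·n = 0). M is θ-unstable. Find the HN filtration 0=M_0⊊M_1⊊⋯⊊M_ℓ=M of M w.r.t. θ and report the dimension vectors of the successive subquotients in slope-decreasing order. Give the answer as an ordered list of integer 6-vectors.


Barcode: M ≅ I[1,4], I[2,6], I[3,3], I[5,5]. HN layers by μ_θ (6 steps, strictly decreasing):
  μ^(1)=21; μ^(2)=10; μ^(3)=9/2; μ^(4)=-1; μ^(5)=-13/2; μ^(6)=-34

((0, 0, 0, 0, 1, 0); (0, 0, 1, 0, 0, 0); (1, 1, 1, 1, 0, 0); (0, 0, 0, 0, 1, 1); (0, 0, 1, 1, 0, 0); (0, 1, 0, 0, 0, 0))


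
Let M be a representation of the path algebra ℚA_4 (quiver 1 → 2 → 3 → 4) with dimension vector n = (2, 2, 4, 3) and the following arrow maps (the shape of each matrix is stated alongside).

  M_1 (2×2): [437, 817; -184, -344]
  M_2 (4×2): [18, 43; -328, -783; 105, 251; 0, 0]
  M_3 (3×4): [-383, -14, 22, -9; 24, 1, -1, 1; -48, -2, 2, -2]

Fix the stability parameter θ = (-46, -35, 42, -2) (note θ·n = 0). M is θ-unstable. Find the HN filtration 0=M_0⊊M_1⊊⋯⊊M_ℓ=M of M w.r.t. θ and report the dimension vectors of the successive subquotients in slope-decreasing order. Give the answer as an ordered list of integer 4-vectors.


Interval decomposition of M: I[1,1], I[1,4], I[2,4], I[3,3]^2, I[4,4].
HN type (ℓ=5): μ^(1)=42; μ^(2)=20; μ^(3)=-2; μ^(4)=-35; μ^(5)=-46

((0, 0, 2, 0); (0, 0, 2, 2); (0, 0, 0, 1); (0, 2, 0, 0); (2, 0, 0, 0))


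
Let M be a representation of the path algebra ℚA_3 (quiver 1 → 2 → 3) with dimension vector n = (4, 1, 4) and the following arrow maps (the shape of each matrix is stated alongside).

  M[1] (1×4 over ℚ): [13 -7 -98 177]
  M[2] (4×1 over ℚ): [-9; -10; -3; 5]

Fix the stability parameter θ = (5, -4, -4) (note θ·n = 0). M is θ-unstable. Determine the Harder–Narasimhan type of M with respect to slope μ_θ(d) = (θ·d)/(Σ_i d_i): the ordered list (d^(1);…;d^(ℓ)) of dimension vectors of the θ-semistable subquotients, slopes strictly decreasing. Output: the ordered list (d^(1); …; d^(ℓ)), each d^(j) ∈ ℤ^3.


Barcode: M ≅ I[1,1]^3, I[1,3], I[3,3]^3. HN layers by μ_θ (3 steps, strictly decreasing):
  μ^(1)=5; μ^(2)=-1; μ^(3)=-4

((3, 0, 0); (1, 1, 1); (0, 0, 3))


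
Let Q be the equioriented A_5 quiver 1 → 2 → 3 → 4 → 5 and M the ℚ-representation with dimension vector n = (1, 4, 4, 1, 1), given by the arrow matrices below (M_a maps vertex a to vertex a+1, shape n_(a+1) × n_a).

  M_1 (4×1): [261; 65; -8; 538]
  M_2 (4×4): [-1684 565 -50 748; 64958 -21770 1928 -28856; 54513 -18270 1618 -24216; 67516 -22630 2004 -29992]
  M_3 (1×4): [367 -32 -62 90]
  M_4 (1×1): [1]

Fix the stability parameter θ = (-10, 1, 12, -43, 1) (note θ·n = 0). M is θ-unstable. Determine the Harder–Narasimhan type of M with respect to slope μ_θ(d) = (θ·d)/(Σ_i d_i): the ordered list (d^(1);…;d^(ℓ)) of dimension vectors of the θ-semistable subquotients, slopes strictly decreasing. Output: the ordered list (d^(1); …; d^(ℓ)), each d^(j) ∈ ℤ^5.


Interval decomposition of M: I[1,5], I[2,2]^2, I[2,3], I[3,3]^2.
HN type (ℓ=3): μ^(1)=12; μ^(2)=1; μ^(3)=-10

((0, 0, 3, 0, 0); (0, 3, 0, 0, 1); (1, 1, 1, 1, 0))


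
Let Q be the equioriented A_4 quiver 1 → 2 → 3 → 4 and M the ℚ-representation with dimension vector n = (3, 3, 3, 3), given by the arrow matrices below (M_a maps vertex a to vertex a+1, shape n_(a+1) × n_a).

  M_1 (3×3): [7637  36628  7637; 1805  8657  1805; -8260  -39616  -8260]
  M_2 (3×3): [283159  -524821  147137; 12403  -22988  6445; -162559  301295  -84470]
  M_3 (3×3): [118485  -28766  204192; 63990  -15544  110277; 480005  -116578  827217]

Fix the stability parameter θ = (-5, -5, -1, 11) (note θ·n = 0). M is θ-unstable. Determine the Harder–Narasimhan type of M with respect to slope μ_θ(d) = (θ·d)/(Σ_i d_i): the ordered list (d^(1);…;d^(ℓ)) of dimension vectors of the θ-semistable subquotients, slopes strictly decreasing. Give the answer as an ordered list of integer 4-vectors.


Interval decomposition of M: I[1,1], I[1,4]^2, I[2,3], I[4,4].
HN type (ℓ=3): μ^(1)=11; μ^(2)=-1; μ^(3)=-5

((0, 0, 0, 3); (0, 0, 3, 0); (3, 3, 0, 0))


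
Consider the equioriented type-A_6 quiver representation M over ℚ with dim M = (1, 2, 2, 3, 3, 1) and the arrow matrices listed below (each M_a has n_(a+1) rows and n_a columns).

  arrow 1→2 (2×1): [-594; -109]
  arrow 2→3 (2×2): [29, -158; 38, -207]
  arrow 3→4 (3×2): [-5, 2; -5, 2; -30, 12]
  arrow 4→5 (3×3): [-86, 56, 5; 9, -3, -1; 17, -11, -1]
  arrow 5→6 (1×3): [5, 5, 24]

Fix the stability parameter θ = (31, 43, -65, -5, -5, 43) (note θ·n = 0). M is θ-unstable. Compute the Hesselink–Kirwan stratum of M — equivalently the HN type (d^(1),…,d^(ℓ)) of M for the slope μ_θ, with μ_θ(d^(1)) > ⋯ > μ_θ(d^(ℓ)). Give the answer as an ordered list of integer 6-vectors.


Via rank(M_{q-1}∘⋯∘M_p): M ≅ I[1,4], I[2,3], I[4,5], I[4,6], I[5,5].
μ_θ-semistable layers: μ^(1)=43; μ^(2)=1; μ^(3)=-5; μ^(4)=-11

((0, 0, 0, 0, 0, 1); (1, 1, 1, 1, 0, 0); (0, 0, 0, 2, 3, 0); (0, 1, 1, 0, 0, 0))


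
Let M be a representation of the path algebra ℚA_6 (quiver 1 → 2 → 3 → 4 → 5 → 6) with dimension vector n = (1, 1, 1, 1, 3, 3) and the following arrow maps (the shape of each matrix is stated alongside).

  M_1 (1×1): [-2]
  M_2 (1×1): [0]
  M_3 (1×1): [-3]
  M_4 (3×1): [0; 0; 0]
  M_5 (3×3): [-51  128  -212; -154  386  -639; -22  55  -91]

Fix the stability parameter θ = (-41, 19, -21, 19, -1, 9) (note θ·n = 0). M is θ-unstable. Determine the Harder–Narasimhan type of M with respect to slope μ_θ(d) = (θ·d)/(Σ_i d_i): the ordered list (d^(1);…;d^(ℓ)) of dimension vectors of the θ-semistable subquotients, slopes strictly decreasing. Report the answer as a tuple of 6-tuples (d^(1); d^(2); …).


Barcode: M ≅ I[1,2], I[3,4], I[5,6]^3. HN layers by μ_θ (5 steps, strictly decreasing):
  μ^(1)=19; μ^(2)=9; μ^(3)=-1; μ^(4)=-21; μ^(5)=-41

((0, 1, 0, 1, 0, 0); (0, 0, 0, 0, 0, 3); (0, 0, 0, 0, 3, 0); (0, 0, 1, 0, 0, 0); (1, 0, 0, 0, 0, 0))


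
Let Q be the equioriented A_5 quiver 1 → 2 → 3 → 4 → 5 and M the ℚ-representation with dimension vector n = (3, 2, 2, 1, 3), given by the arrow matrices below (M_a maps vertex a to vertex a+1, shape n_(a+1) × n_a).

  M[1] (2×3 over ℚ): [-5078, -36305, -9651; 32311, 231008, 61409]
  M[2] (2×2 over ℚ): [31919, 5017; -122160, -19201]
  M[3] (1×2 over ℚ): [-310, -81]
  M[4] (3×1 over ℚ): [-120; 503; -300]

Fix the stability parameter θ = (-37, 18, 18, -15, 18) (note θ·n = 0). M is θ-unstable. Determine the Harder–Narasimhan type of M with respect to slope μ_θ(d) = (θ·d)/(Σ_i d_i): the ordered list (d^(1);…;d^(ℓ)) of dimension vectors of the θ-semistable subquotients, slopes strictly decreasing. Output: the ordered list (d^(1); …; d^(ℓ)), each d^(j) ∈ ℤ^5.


Barcode: M ≅ I[1,1], I[1,3], I[1,5], I[5,5]^2. HN layers by μ_θ (3 steps, strictly decreasing):
  μ^(1)=18; μ^(2)=7; μ^(3)=-37

((0, 1, 1, 0, 3); (0, 1, 1, 1, 0); (3, 0, 0, 0, 0))


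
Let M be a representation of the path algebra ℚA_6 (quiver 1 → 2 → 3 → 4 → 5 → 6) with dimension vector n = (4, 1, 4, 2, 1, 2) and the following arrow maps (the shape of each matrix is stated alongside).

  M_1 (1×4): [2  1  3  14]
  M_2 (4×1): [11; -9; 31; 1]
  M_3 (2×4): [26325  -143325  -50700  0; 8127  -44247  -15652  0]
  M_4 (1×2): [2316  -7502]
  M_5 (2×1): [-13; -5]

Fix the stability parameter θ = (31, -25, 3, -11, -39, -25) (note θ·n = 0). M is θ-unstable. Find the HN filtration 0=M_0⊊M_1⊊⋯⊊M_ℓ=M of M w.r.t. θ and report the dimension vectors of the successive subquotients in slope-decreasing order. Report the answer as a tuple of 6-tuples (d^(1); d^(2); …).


Barcode: M ≅ I[1,1]^3, I[1,6], I[3,3]^3, I[4,4], I[6,6]. HN layers by μ_θ (4 steps, strictly decreasing):
  μ^(1)=31; μ^(2)=3; μ^(3)=-11; μ^(4)=-25

((3, 0, 0, 0, 0, 0); (0, 0, 3, 0, 0, 0); (1, 1, 1, 2, 1, 1); (0, 0, 0, 0, 0, 1))


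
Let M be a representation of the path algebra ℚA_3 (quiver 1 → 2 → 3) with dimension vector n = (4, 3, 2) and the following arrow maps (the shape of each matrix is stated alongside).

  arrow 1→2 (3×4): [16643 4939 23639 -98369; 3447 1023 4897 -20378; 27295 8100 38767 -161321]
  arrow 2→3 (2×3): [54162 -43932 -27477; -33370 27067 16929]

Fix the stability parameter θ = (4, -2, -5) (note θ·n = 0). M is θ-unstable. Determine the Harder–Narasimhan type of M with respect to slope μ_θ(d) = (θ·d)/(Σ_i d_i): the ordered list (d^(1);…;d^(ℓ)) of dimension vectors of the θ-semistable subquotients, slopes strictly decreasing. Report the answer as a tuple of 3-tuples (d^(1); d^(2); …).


Via rank(M_{q-1}∘⋯∘M_p): M ≅ I[1,1], I[1,2], I[1,3]^2.
μ_θ-semistable layers: μ^(1)=4; μ^(2)=1; μ^(3)=-1

((1, 0, 0); (1, 1, 0); (2, 2, 2))


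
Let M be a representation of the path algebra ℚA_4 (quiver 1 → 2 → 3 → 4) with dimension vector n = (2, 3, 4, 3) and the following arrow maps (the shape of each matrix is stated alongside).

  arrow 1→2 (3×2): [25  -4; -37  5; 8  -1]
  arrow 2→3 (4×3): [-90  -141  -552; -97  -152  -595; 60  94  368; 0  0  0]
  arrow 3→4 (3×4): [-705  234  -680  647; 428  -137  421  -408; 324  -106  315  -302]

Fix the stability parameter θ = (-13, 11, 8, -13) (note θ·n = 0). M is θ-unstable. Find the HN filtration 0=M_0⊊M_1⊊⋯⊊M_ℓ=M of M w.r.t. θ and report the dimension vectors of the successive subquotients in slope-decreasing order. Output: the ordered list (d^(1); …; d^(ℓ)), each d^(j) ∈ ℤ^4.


Via rank(M_{q-1}∘⋯∘M_p): M ≅ I[1,2], I[1,4], I[2,4], I[3,3], I[3,4].
μ_θ-semistable layers: μ^(1)=11; μ^(2)=8; μ^(3)=2; μ^(4)=-5/2; μ^(5)=-13

((0, 1, 0, 0); (0, 0, 1, 0); (0, 2, 2, 2); (0, 0, 1, 1); (2, 0, 0, 0))


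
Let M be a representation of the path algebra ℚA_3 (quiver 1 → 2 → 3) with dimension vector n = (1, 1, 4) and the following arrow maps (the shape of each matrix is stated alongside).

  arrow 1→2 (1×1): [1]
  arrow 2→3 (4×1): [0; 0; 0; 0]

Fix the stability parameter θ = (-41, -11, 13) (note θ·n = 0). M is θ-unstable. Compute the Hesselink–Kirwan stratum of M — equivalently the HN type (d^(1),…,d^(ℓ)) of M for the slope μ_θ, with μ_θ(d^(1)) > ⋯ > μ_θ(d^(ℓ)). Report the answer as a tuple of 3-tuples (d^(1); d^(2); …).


Via rank(M_{q-1}∘⋯∘M_p): M ≅ I[1,2], I[3,3]^4.
μ_θ-semistable layers: μ^(1)=13; μ^(2)=-11; μ^(3)=-41

((0, 0, 4); (0, 1, 0); (1, 0, 0))


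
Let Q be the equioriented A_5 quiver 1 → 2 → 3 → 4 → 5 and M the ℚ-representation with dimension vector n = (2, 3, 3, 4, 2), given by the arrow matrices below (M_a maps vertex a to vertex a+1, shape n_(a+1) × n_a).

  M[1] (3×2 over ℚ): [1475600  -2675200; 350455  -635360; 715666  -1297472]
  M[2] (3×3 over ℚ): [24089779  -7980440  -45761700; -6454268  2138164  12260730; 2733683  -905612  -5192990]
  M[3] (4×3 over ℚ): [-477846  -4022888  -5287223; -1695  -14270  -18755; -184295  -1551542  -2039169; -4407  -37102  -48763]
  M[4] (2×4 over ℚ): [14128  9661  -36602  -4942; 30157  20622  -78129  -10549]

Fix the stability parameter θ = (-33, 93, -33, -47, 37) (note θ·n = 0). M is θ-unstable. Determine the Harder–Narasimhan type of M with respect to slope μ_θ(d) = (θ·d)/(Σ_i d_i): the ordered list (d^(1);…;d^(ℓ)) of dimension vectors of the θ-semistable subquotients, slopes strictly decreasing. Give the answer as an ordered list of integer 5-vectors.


Via rank(M_{q-1}∘⋯∘M_p): M ≅ I[1,1], I[1,2], I[2,5]^2, I[3,3], I[4,4]^2.
μ_θ-semistable layers: μ^(1)=93; μ^(2)=37; μ^(3)=13/3; μ^(4)=-33; μ^(5)=-47

((0, 1, 0, 0, 0); (0, 0, 0, 0, 2); (0, 2, 2, 2, 0); (2, 0, 1, 0, 0); (0, 0, 0, 2, 0))


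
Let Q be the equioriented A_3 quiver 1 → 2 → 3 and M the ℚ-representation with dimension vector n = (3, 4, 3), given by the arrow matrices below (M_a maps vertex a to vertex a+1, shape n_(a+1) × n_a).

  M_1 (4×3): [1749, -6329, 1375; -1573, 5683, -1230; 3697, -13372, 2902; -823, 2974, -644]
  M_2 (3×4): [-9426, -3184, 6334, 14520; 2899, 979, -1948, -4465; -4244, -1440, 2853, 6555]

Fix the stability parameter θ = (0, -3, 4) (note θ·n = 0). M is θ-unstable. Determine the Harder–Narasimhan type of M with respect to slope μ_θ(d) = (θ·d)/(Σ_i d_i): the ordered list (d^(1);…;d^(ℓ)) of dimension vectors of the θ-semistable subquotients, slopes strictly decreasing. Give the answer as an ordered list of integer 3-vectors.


Barcode: M ≅ I[1,2], I[1,3]^2, I[2,3]. HN layers by μ_θ (3 steps, strictly decreasing):
  μ^(1)=4; μ^(2)=-3/2; μ^(3)=-3

((0, 0, 3); (3, 3, 0); (0, 1, 0))


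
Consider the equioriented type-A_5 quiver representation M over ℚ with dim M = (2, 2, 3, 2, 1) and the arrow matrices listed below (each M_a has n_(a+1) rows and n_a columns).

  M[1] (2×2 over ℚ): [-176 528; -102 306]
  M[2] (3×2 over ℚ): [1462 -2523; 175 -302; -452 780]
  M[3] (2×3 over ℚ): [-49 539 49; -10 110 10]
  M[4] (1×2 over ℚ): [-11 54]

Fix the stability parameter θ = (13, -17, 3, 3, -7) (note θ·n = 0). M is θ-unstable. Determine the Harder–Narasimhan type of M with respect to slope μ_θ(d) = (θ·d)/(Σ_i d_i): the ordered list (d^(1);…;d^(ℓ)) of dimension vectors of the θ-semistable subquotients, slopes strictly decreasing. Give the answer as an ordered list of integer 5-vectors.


Via rank(M_{q-1}∘⋯∘M_p): M ≅ I[1,1], I[1,5], I[2,3], I[3,3], I[4,4].
μ_θ-semistable layers: μ^(1)=13; μ^(2)=3; μ^(3)=-1/3; μ^(4)=-2; μ^(5)=-17

((1, 0, 0, 0, 0); (0, 0, 2, 1, 0); (0, 0, 1, 1, 1); (1, 1, 0, 0, 0); (0, 1, 0, 0, 0))


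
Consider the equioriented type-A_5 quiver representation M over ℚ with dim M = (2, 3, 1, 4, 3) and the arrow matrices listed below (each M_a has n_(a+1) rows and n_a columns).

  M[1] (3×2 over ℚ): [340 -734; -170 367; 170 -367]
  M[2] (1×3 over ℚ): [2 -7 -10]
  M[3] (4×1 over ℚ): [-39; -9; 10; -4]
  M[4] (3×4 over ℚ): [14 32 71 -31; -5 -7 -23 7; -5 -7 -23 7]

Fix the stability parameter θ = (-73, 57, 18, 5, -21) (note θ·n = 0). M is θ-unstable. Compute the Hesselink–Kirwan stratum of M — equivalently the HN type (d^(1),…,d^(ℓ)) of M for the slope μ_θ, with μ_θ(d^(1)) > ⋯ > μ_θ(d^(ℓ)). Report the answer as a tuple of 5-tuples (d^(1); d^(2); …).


Interval decomposition of M: I[1,1], I[1,4], I[2,2]^2, I[4,4], I[4,5]^2, I[5,5].
HN type (ℓ=6): μ^(1)=57; μ^(2)=80/3; μ^(3)=5; μ^(4)=-8; μ^(5)=-21; μ^(6)=-73

((0, 2, 0, 0, 0); (0, 1, 1, 1, 0); (0, 0, 0, 1, 0); (0, 0, 0, 2, 2); (0, 0, 0, 0, 1); (2, 0, 0, 0, 0))


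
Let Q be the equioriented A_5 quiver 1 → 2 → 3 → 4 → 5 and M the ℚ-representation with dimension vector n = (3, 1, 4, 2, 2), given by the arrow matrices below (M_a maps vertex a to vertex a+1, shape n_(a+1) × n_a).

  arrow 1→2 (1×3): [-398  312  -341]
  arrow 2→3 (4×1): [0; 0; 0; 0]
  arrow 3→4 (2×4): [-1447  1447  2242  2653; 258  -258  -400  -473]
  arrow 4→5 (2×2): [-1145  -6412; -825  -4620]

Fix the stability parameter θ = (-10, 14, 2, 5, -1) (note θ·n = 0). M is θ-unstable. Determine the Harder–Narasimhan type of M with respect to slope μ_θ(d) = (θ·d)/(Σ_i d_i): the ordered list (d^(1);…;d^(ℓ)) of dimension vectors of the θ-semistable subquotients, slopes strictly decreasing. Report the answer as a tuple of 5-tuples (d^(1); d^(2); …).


Barcode: M ≅ I[1,1]^2, I[1,2], I[3,3]^2, I[3,4], I[3,5], I[5,5]. HN layers by μ_θ (5 steps, strictly decreasing):
  μ^(1)=14; μ^(2)=5; μ^(3)=2; μ^(4)=-1; μ^(5)=-10

((0, 1, 0, 0, 0); (0, 0, 0, 1, 0); (0, 0, 4, 1, 1); (0, 0, 0, 0, 1); (3, 0, 0, 0, 0))


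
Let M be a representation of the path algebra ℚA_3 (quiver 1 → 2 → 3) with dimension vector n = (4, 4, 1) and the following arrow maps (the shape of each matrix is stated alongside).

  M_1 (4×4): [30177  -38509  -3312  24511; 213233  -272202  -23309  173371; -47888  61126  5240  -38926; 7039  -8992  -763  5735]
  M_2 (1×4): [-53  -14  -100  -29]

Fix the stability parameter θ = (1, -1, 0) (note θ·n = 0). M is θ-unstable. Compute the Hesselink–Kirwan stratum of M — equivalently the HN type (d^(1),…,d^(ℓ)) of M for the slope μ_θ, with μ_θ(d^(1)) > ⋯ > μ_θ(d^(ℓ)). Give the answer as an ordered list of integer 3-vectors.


Interval decomposition of M: I[1,1], I[1,2]^2, I[1,3], I[2,2].
HN type (ℓ=3): μ^(1)=1; μ^(2)=0; μ^(3)=-1

((1, 0, 0); (3, 3, 1); (0, 1, 0))


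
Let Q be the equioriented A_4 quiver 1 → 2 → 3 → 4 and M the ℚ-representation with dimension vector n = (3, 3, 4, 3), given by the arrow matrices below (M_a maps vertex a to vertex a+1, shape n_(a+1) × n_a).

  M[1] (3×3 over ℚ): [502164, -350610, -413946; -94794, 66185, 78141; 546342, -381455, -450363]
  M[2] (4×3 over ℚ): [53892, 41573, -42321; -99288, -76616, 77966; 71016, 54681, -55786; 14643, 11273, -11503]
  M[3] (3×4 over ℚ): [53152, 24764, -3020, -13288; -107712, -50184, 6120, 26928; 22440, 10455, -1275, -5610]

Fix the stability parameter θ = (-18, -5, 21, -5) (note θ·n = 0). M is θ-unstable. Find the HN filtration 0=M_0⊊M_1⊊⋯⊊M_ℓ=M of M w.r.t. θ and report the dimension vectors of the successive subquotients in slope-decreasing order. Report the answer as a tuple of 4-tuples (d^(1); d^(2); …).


Barcode: M ≅ I[1,1]^2, I[1,4], I[2,3]^2, I[3,3], I[4,4]^2. HN layers by μ_θ (4 steps, strictly decreasing):
  μ^(1)=21; μ^(2)=8; μ^(3)=-5; μ^(4)=-18

((0, 0, 3, 0); (0, 0, 1, 1); (0, 3, 0, 2); (3, 0, 0, 0))


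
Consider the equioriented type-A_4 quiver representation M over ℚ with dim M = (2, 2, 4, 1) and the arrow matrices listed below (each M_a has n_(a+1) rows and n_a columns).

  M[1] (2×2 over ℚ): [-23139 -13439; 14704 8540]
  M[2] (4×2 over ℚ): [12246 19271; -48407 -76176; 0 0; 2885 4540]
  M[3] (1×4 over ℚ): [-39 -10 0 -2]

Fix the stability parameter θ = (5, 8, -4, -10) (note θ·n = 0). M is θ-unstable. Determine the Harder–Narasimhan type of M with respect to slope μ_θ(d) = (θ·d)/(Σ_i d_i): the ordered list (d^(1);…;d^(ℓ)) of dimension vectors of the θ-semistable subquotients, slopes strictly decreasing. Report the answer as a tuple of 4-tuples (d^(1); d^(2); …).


Interval decomposition of M: I[1,3], I[1,4], I[3,3]^2.
HN type (ℓ=3): μ^(1)=3; μ^(2)=-1/4; μ^(3)=-4

((1, 1, 1, 0); (1, 1, 1, 1); (0, 0, 2, 0))


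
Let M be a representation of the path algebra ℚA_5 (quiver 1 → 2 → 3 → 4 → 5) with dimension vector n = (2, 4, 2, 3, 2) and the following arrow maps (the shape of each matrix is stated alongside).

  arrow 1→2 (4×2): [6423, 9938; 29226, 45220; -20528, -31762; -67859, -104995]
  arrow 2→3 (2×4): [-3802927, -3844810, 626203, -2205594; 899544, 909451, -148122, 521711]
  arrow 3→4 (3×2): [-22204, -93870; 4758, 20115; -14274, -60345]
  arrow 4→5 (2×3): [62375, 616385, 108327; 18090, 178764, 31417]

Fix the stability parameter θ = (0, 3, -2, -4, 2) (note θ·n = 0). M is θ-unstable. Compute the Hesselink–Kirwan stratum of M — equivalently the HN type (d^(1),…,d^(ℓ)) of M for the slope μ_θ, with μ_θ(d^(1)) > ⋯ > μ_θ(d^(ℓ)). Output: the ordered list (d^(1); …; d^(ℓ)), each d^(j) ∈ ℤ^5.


Via rank(M_{q-1}∘⋯∘M_p): M ≅ I[1,3], I[1,5], I[2,2]^2, I[4,4], I[4,5].
μ_θ-semistable layers: μ^(1)=3; μ^(2)=2; μ^(3)=1/2; μ^(4)=0; μ^(5)=-3/4; μ^(6)=-4

((0, 2, 0, 0, 0); (0, 0, 0, 0, 2); (0, 1, 1, 0, 0); (1, 0, 0, 0, 0); (1, 1, 1, 1, 0); (0, 0, 0, 2, 0))


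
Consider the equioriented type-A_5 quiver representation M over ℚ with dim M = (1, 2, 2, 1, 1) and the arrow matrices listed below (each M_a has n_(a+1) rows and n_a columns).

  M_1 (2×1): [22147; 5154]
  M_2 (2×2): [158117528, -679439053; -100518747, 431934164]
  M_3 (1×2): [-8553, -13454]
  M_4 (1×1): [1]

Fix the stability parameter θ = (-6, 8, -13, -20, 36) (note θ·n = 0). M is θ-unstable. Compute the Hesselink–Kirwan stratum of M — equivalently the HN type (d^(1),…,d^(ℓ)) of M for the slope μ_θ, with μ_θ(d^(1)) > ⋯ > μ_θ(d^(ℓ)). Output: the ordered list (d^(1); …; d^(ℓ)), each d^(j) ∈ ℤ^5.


Interval decomposition of M: I[1,3], I[2,5].
HN type (ℓ=4): μ^(1)=36; μ^(2)=-5/2; μ^(3)=-6; μ^(4)=-25/3

((0, 0, 0, 0, 1); (0, 1, 1, 0, 0); (1, 0, 0, 0, 0); (0, 1, 1, 1, 0))


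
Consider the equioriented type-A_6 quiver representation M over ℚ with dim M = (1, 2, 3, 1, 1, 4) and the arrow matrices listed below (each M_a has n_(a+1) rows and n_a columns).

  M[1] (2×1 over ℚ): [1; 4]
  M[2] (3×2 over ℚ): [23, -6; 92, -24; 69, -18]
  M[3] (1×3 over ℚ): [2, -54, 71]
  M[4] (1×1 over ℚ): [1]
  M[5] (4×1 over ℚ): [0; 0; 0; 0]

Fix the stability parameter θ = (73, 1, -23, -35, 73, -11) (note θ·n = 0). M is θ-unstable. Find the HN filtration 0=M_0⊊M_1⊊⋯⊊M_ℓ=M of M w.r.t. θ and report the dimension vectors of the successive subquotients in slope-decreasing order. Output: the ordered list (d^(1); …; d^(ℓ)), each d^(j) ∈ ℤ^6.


Via rank(M_{q-1}∘⋯∘M_p): M ≅ I[1,5], I[2,2], I[3,3]^2, I[6,6]^4.
μ_θ-semistable layers: μ^(1)=73; μ^(2)=4; μ^(3)=1; μ^(4)=-11; μ^(5)=-23

((0, 0, 0, 0, 1, 0); (1, 1, 1, 1, 0, 0); (0, 1, 0, 0, 0, 0); (0, 0, 0, 0, 0, 4); (0, 0, 2, 0, 0, 0))


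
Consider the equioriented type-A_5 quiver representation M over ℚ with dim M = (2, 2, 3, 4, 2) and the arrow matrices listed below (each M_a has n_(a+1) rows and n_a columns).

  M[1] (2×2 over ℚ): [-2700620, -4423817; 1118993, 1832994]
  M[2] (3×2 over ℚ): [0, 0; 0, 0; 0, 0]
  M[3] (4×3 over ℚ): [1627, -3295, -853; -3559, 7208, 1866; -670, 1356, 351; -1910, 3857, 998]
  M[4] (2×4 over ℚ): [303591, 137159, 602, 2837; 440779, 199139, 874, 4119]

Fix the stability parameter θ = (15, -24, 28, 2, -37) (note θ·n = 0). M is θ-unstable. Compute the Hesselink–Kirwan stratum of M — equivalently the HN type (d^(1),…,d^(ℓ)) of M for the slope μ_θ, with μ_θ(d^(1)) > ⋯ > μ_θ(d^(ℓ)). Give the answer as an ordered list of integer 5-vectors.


Barcode: M ≅ I[1,2]^2, I[3,4], I[3,5]^2, I[4,4]. HN layers by μ_θ (4 steps, strictly decreasing):
  μ^(1)=15; μ^(2)=2; μ^(3)=-7/3; μ^(4)=-9/2

((0, 0, 1, 1, 0); (0, 0, 0, 1, 0); (0, 0, 2, 2, 2); (2, 2, 0, 0, 0))


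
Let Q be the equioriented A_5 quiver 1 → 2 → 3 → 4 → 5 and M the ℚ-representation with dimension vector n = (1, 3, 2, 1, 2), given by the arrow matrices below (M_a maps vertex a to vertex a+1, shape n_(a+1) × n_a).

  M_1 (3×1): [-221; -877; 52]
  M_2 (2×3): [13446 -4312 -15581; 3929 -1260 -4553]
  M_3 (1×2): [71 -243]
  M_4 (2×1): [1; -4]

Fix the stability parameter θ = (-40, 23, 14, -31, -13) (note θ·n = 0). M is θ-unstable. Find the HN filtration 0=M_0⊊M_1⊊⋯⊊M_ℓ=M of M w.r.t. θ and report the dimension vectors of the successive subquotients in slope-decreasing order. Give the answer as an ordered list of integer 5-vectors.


Interval decomposition of M: I[1,5], I[2,2], I[2,3], I[5,5].
HN type (ℓ=5): μ^(1)=23; μ^(2)=37/2; μ^(3)=-7/4; μ^(4)=-13; μ^(5)=-40

((0, 1, 0, 0, 0); (0, 1, 1, 0, 0); (0, 1, 1, 1, 1); (0, 0, 0, 0, 1); (1, 0, 0, 0, 0))


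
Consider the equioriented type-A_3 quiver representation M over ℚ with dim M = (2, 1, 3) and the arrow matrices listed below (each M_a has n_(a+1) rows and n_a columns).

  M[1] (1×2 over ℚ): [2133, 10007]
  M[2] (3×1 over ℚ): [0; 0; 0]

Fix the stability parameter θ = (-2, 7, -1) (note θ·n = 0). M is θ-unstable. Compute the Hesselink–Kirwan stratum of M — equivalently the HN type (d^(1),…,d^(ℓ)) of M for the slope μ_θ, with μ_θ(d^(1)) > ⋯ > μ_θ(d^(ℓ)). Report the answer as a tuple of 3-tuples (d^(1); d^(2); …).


Via rank(M_{q-1}∘⋯∘M_p): M ≅ I[1,1], I[1,2], I[3,3]^3.
μ_θ-semistable layers: μ^(1)=7; μ^(2)=-1; μ^(3)=-2

((0, 1, 0); (0, 0, 3); (2, 0, 0))


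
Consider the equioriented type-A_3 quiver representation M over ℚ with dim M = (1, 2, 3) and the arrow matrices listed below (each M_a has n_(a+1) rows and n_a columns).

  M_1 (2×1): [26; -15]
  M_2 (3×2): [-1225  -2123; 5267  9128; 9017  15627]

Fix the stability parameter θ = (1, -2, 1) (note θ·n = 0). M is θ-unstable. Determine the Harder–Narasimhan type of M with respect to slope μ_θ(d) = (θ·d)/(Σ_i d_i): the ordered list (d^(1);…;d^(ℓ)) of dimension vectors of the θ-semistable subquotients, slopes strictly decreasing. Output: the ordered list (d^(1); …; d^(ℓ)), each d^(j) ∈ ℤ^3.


Via rank(M_{q-1}∘⋯∘M_p): M ≅ I[1,3], I[2,3], I[3,3].
μ_θ-semistable layers: μ^(1)=1; μ^(2)=-1/2; μ^(3)=-2

((0, 0, 3); (1, 1, 0); (0, 1, 0))


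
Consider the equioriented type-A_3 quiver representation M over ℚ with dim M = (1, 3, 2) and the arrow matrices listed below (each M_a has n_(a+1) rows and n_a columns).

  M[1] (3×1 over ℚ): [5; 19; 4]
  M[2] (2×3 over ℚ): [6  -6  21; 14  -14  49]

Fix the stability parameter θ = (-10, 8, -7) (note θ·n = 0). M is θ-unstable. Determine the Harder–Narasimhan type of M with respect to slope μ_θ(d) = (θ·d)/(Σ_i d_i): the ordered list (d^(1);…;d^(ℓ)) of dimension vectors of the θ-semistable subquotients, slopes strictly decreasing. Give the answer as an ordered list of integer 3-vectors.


Barcode: M ≅ I[1,2], I[2,2], I[2,3], I[3,3]. HN layers by μ_θ (4 steps, strictly decreasing):
  μ^(1)=8; μ^(2)=1/2; μ^(3)=-7; μ^(4)=-10

((0, 2, 0); (0, 1, 1); (0, 0, 1); (1, 0, 0))


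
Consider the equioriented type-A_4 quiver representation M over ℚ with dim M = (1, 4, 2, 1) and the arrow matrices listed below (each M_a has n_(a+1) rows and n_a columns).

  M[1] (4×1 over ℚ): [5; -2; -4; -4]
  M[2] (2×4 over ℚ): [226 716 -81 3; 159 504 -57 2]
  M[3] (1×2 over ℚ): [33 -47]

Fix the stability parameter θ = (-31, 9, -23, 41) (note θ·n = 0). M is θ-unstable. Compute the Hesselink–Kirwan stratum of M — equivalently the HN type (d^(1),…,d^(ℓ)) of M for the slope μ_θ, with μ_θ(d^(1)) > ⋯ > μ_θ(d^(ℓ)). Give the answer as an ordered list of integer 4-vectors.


Barcode: M ≅ I[1,4], I[2,2]^2, I[2,3]. HN layers by μ_θ (4 steps, strictly decreasing):
  μ^(1)=41; μ^(2)=9; μ^(3)=-7; μ^(4)=-31

((0, 0, 0, 1); (0, 2, 0, 0); (0, 2, 2, 0); (1, 0, 0, 0))


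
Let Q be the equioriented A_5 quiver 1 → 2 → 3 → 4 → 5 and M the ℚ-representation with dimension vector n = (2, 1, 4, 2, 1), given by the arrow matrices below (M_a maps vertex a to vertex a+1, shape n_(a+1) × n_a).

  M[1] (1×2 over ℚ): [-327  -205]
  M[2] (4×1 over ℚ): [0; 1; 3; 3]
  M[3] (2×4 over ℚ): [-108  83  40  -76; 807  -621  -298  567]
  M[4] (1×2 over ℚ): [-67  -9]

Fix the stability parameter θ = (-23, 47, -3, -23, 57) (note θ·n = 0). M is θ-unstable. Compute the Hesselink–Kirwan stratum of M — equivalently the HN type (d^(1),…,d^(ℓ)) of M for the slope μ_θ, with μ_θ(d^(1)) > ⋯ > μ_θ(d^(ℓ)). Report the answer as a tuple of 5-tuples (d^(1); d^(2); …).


Via rank(M_{q-1}∘⋯∘M_p): M ≅ I[1,1], I[1,5], I[3,3]^2, I[3,4].
μ_θ-semistable layers: μ^(1)=57; μ^(2)=7; μ^(3)=-3; μ^(4)=-13; μ^(5)=-23

((0, 0, 0, 0, 1); (0, 1, 1, 1, 0); (0, 0, 2, 0, 0); (0, 0, 1, 1, 0); (2, 0, 0, 0, 0))


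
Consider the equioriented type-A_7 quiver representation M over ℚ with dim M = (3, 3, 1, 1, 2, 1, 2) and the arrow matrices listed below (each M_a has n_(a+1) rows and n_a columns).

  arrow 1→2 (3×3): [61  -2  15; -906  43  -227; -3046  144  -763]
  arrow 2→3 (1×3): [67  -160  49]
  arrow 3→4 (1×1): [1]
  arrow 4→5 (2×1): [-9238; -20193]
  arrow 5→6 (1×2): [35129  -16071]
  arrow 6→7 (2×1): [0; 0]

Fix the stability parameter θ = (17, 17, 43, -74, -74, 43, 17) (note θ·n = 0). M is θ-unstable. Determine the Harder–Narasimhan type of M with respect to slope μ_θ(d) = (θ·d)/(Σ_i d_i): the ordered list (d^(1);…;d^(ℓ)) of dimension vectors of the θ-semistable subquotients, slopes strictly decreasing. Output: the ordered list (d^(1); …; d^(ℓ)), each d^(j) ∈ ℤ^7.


Interval decomposition of M: I[1,2]^2, I[1,6], I[5,5], I[7,7]^2.
HN type (ℓ=4): μ^(1)=43; μ^(2)=17; μ^(3)=-71/5; μ^(4)=-74

((0, 0, 0, 0, 0, 1, 0); (2, 2, 0, 0, 0, 0, 2); (1, 1, 1, 1, 1, 0, 0); (0, 0, 0, 0, 1, 0, 0))


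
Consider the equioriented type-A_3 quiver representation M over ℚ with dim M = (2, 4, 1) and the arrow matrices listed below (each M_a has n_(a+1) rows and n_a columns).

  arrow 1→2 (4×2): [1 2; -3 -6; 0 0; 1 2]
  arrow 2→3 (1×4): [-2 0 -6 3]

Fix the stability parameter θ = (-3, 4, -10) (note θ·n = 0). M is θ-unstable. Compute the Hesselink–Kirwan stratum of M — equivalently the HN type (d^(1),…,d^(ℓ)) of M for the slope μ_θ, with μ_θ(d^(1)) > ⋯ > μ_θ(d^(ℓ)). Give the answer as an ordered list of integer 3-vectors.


Barcode: M ≅ I[1,1], I[1,3], I[2,2]^3. HN layers by μ_θ (2 steps, strictly decreasing):
  μ^(1)=4; μ^(2)=-3

((0, 3, 0); (2, 1, 1))


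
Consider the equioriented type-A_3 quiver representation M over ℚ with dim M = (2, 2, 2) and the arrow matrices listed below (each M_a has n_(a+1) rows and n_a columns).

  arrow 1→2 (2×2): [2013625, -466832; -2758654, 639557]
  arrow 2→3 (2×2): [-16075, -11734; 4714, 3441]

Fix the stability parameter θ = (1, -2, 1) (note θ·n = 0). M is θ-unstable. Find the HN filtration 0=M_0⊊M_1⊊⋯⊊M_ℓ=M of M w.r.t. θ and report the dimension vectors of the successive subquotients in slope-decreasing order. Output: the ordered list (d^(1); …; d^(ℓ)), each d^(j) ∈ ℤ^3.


Via rank(M_{q-1}∘⋯∘M_p): M ≅ I[1,3]^2.
μ_θ-semistable layers: μ^(1)=1; μ^(2)=-1/2

((0, 0, 2); (2, 2, 0))
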